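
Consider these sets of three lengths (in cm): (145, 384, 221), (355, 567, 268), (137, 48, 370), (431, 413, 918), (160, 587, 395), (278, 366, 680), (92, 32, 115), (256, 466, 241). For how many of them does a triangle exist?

3

(145,221,384): 145+221 ≤ 384 → not valid
(268,355,567): 268+355 > 567 → valid
(48,137,370): 48+137 ≤ 370 → not valid
(413,431,918): 413+431 ≤ 918 → not valid
(160,395,587): 160+395 ≤ 587 → not valid
(278,366,680): 278+366 ≤ 680 → not valid
(32,92,115): 32+92 > 115 → valid
(241,256,466): 241+256 > 466 → valid
3 of the 8 triples form a triangle.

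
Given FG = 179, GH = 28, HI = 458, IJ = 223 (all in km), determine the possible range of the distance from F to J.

28 ≤ FJ ≤ 888 km

The maximum is all hops collinear in one direction: 179 + 28 + 458 + 223 = 888.
The longest hop is 458; the others sum to 430. Folding the others back against it leaves at least 458 − 430 = 28.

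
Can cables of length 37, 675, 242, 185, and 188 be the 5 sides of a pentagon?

For a pentagon, each side must be shorter than the sum of the others.
Here the longest side is 675, but the remaining 4 sides sum to only 652.

No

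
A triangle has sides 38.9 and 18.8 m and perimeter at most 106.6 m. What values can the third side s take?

Triangle inequality alone gives 20.1 < s < 57.7.
The perimeter condition gives s ≤ 106.6 − 38.9 − 18.8 = 48.9.
Intersecting the two: 20.1 < s ≤ 48.9.

20.1 < s ≤ 48.9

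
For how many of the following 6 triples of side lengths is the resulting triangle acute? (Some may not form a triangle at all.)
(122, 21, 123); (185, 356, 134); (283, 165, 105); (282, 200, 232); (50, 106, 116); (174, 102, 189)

4

(122,21,123): 21²+122² = 15325 > 15129 = 123² → acute
(185,356,134): 134+185 ≤ 356, not a triangle
(283,165,105): 105+165 ≤ 283, not a triangle
(282,200,232): 200²+232² = 93824 > 79524 = 282² → acute
(50,106,116): 50²+106² = 13736 > 13456 = 116² → acute
(174,102,189): 102²+174² = 40680 > 35721 = 189² → acute
4 of the 6 are acute.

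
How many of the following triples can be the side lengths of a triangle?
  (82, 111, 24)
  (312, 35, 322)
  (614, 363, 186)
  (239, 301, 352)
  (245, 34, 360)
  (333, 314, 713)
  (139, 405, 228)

(24,82,111): 24+82 ≤ 111 → not valid
(35,312,322): 35+312 > 322 → valid
(186,363,614): 186+363 ≤ 614 → not valid
(239,301,352): 239+301 > 352 → valid
(34,245,360): 34+245 ≤ 360 → not valid
(314,333,713): 314+333 ≤ 713 → not valid
(139,228,405): 139+228 ≤ 405 → not valid
2 of the 7 triples form a triangle.

2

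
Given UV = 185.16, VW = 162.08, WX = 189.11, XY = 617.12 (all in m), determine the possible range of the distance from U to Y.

The maximum is all hops collinear in one direction: 185.16 + 162.08 + 189.11 + 617.12 = 1153.47.
The longest hop is 617.12; the others sum to 536.35. Folding the others back against it leaves at least 617.12 − 536.35 = 80.77.

80.77 ≤ UY ≤ 1153.47 m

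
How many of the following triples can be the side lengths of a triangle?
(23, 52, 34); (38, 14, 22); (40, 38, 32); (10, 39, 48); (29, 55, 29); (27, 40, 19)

5

(23,34,52): 23+34 > 52 → valid
(14,22,38): 14+22 ≤ 38 → not valid
(32,38,40): 32+38 > 40 → valid
(10,39,48): 10+39 > 48 → valid
(29,29,55): 29+29 > 55 → valid
(19,27,40): 19+27 > 40 → valid
5 of the 6 triples form a triangle.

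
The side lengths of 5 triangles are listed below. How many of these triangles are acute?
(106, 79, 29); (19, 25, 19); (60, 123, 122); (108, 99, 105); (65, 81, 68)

(106,79,29): 29²+79² = 7082 < 11236 = 106² → obtuse
(19,25,19): 19²+19² = 722 > 625 = 25² → acute
(60,123,122): 60²+122² = 18484 > 15129 = 123² → acute
(108,99,105): 99²+105² = 20826 > 11664 = 108² → acute
(65,81,68): 65²+68² = 8849 > 6561 = 81² → acute
4 of the 5 are acute.

4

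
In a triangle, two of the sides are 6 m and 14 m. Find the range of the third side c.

By the triangle inequality, c must be less than 6 + 14 = 20 and greater than |6 − 14| = 8.

8 < c < 20 (m)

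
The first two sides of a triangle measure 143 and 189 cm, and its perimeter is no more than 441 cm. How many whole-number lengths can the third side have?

63

Triangle inequality: 46 < x < 332. Perimeter ≤ 441 gives x ≤ 441 − 143 − 189 = 109.
So 46 < x ≤ 109; integers 47 through 109: 63 values.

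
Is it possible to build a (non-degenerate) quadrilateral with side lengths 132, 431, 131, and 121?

For a quadrilateral, each side must be shorter than the sum of the others.
Here the longest side is 431, but the remaining 3 sides sum to only 384.

No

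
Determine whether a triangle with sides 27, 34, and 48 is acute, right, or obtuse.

Compare the square of the longest side to the sum of squares of the other two: 27² + 34² = 1885 < 2304 = 48².

obtuse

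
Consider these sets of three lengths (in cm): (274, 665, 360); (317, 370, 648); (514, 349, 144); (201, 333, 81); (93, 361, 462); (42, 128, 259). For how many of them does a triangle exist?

1

(274,360,665): 274+360 ≤ 665 → not valid
(317,370,648): 317+370 > 648 → valid
(144,349,514): 144+349 ≤ 514 → not valid
(81,201,333): 81+201 ≤ 333 → not valid
(93,361,462): 93+361 ≤ 462 → not valid
(42,128,259): 42+128 ≤ 259 → not valid
1 of the 6 triples forms a triangle.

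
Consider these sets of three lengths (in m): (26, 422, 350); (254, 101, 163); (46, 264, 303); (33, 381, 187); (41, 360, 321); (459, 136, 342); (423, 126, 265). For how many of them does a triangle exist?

4

(26,350,422): 26+350 ≤ 422 → not valid
(101,163,254): 101+163 > 254 → valid
(46,264,303): 46+264 > 303 → valid
(33,187,381): 33+187 ≤ 381 → not valid
(41,321,360): 41+321 > 360 → valid
(136,342,459): 136+342 > 459 → valid
(126,265,423): 126+265 ≤ 423 → not valid
4 of the 7 triples form a triangle.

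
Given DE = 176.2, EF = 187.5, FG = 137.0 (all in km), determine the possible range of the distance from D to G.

0 ≤ DG ≤ 500.7 km

The maximum is all hops collinear in one direction: 176.2 + 187.5 + 137.0 = 500.7.
The longest hop is 187.5; the others sum to 313.2. Since 187.5 ≤ 313.2, the path can fold back on itself completely, so the minimum distance is 0.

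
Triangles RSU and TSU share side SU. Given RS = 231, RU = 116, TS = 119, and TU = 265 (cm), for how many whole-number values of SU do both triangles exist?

From triangle RSU: 115 < SU < 347.
From triangle TSU: 146 < SU < 384.
Intersection: 146 < SU < 347, so integers 147 through 346: 200 values.

200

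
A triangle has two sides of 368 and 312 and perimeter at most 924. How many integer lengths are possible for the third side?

188

Triangle inequality: 56 < x < 680. Perimeter ≤ 924 gives x ≤ 924 − 368 − 312 = 244.
So 56 < x ≤ 244; integers 57 through 244: 188 values.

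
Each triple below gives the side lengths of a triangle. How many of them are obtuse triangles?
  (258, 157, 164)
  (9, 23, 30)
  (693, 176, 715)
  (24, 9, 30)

(258,157,164): 157²+164² = 51545 < 66564 = 258² → obtuse
(9,23,30): 9²+23² = 610 < 900 = 30² → obtuse
(693,176,715): 176²+693² = 511225 = 715² → right
(24,9,30): 9²+24² = 657 < 900 = 30² → obtuse
3 of the 4 are obtuse.

3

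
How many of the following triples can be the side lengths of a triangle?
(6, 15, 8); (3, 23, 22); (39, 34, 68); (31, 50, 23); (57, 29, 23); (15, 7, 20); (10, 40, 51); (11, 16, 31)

4

(6,8,15): 6+8 ≤ 15 → not valid
(3,22,23): 3+22 > 23 → valid
(34,39,68): 34+39 > 68 → valid
(23,31,50): 23+31 > 50 → valid
(23,29,57): 23+29 ≤ 57 → not valid
(7,15,20): 7+15 > 20 → valid
(10,40,51): 10+40 ≤ 51 → not valid
(11,16,31): 11+16 ≤ 31 → not valid
4 of the 8 triples form a triangle.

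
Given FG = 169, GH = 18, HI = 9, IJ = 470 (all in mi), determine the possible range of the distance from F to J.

274 ≤ FJ ≤ 666 mi

The maximum is all hops collinear in one direction: 169 + 18 + 9 + 470 = 666.
The longest hop is 470; the others sum to 196. Folding the others back against it leaves at least 470 − 196 = 274.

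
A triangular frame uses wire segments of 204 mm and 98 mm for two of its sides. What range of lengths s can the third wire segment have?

By the triangle inequality, s must be less than 204 + 98 = 302 and greater than |204 − 98| = 106.

106 < s < 302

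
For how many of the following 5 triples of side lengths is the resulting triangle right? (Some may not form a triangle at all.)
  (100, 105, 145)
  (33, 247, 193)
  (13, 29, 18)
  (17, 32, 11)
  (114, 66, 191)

1

(100,105,145): 100²+105² = 21025 = 145² → right
(33,247,193): 33+193 ≤ 247, not a triangle
(13,29,18): 13²+18² = 493 < 841 = 29² → obtuse
(17,32,11): 11+17 ≤ 32, not a triangle
(114,66,191): 66+114 ≤ 191, not a triangle
1 of the 5 is right.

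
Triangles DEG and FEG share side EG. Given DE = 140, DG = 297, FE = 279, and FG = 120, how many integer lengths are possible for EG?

From triangle DEG: 157 < EG < 437.
From triangle FEG: 159 < EG < 399.
Intersection: 159 < EG < 399, so integers 160 through 398: 239 values.

239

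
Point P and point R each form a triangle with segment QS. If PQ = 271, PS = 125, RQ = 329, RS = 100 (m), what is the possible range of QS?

From triangle PQS: |271 − 125| < QS < 271 + 125, i.e. 146 < QS < 396.
From triangle RQS: 229 < QS < 429.
Both must hold, so QS lies in the intersection.

229 < QS < 396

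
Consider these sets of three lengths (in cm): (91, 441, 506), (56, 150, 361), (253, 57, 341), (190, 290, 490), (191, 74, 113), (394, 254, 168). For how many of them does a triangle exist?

2

(91,441,506): 91+441 > 506 → valid
(56,150,361): 56+150 ≤ 361 → not valid
(57,253,341): 57+253 ≤ 341 → not valid
(190,290,490): 190+290 ≤ 490 → not valid
(74,113,191): 74+113 ≤ 191 → not valid
(168,254,394): 168+254 > 394 → valid
2 of the 6 triples form a triangle.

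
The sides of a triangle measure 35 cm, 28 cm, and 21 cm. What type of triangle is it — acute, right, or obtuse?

right

Compare the square of the longest side to the sum of squares of the other two: 21² + 28² = 1225 = 35².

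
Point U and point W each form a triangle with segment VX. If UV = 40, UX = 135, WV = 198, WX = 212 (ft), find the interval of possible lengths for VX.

95 < VX < 175

From triangle UVX: |40 − 135| < VX < 40 + 135, i.e. 95 < VX < 175.
From triangle WVX: 14 < VX < 410.
Both must hold, so VX lies in the intersection.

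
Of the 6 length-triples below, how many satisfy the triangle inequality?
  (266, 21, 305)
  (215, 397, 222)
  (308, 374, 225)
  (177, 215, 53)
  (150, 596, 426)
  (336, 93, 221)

(21,266,305): 21+266 ≤ 305 → not valid
(215,222,397): 215+222 > 397 → valid
(225,308,374): 225+308 > 374 → valid
(53,177,215): 53+177 > 215 → valid
(150,426,596): 150+426 ≤ 596 → not valid
(93,221,336): 93+221 ≤ 336 → not valid
3 of the 6 triples form a triangle.

3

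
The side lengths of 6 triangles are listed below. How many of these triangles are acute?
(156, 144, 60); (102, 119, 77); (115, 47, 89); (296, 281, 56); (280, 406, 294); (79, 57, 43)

1

(156,144,60): 60²+144² = 24336 = 156² → right
(102,119,77): 77²+102² = 16333 > 14161 = 119² → acute
(115,47,89): 47²+89² = 10130 < 13225 = 115² → obtuse
(296,281,56): 56²+281² = 82097 < 87616 = 296² → obtuse
(280,406,294): 280²+294² = 164836 = 406² → right
(79,57,43): 43²+57² = 5098 < 6241 = 79² → obtuse
1 of the 6 is acute.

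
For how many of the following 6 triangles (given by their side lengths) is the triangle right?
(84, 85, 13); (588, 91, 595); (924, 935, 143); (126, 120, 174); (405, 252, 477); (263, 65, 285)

5

(84,85,13): 13²+84² = 7225 = 85² → right
(588,91,595): 91²+588² = 354025 = 595² → right
(924,935,143): 143²+924² = 874225 = 935² → right
(126,120,174): 120²+126² = 30276 = 174² → right
(405,252,477): 252²+405² = 227529 = 477² → right
(263,65,285): 65²+263² = 73394 < 81225 = 285² → obtuse
5 of the 6 are right.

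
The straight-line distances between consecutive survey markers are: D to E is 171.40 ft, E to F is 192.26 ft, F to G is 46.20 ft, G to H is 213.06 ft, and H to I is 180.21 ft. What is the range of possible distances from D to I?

The maximum is all hops collinear in one direction: 171.40 + 192.26 + 46.20 + 213.06 + 180.21 = 803.13.
The longest hop is 213.06; the others sum to 590.07. Since 213.06 ≤ 590.07, the path can fold back on itself completely, so the minimum distance is 0.

0 ≤ DI ≤ 803.13 ft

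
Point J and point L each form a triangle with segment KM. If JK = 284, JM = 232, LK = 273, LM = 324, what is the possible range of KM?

52 < KM < 516

From triangle JKM: |284 − 232| < KM < 284 + 232, i.e. 52 < KM < 516.
From triangle LKM: 51 < KM < 597.
Both must hold, so KM lies in the intersection.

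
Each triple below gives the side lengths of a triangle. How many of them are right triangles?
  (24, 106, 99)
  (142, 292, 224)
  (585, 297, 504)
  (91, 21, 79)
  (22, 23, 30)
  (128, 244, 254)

1

(24,106,99): 24²+99² = 10377 < 11236 = 106² → obtuse
(142,292,224): 142²+224² = 70340 < 85264 = 292² → obtuse
(585,297,504): 297²+504² = 342225 = 585² → right
(91,21,79): 21²+79² = 6682 < 8281 = 91² → obtuse
(22,23,30): 22²+23² = 1013 > 900 = 30² → acute
(128,244,254): 128²+244² = 75920 > 64516 = 254² → acute
1 of the 6 is right.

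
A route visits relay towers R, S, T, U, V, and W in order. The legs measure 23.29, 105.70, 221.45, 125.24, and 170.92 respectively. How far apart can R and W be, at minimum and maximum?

The maximum is all hops collinear in one direction: 23.29 + 105.70 + 221.45 + 125.24 + 170.92 = 646.60.
The longest hop is 221.45; the others sum to 425.15. Since 221.45 ≤ 425.15, the path can fold back on itself completely, so the minimum distance is 0.

0 ≤ RW ≤ 646.60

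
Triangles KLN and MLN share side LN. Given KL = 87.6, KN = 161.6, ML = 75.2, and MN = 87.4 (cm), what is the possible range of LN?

74.0 < LN < 162.6

From triangle KLN: |87.6 − 161.6| < LN < 87.6 + 161.6, i.e. 74.0 < LN < 249.2.
From triangle MLN: 12.2 < LN < 162.6.
Both must hold, so LN lies in the intersection.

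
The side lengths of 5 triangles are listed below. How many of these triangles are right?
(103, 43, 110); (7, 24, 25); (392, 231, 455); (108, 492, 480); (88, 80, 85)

3

(103,43,110): 43²+103² = 12458 > 12100 = 110² → acute
(7,24,25): 7²+24² = 625 = 25² → right
(392,231,455): 231²+392² = 207025 = 455² → right
(108,492,480): 108²+480² = 242064 = 492² → right
(88,80,85): 80²+85² = 13625 > 7744 = 88² → acute
3 of the 5 are right.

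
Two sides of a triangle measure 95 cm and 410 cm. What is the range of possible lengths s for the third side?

By the triangle inequality, s must be less than 95 + 410 = 505 and greater than |95 − 410| = 315.

315 < s < 505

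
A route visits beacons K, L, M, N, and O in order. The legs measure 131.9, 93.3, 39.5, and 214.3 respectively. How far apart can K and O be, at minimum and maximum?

The maximum is all hops collinear in one direction: 131.9 + 93.3 + 39.5 + 214.3 = 479.0.
The longest hop is 214.3; the others sum to 264.7. Since 214.3 ≤ 264.7, the path can fold back on itself completely, so the minimum distance is 0.

0 ≤ KO ≤ 479.0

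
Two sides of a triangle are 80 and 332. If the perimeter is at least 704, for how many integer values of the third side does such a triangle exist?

Triangle inequality: 252 < x < 412. Perimeter ≥ 704 gives x ≥ 704 − 80 − 332 = 292.
So 292 ≤ x < 412; integers 292 through 411: 120 values.

120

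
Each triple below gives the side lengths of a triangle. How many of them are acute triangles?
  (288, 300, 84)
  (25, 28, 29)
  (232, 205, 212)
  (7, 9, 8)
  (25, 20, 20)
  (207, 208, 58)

5

(288,300,84): 84²+288² = 90000 = 300² → right
(25,28,29): 25²+28² = 1409 > 841 = 29² → acute
(232,205,212): 205²+212² = 86969 > 53824 = 232² → acute
(7,9,8): 7²+8² = 113 > 81 = 9² → acute
(25,20,20): 20²+20² = 800 > 625 = 25² → acute
(207,208,58): 58²+207² = 46213 > 43264 = 208² → acute
5 of the 6 are acute.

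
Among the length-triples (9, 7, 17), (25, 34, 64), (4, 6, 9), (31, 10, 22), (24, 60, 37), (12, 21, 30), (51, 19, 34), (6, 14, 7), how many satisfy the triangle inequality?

(7,9,17): 7+9 ≤ 17 → not valid
(25,34,64): 25+34 ≤ 64 → not valid
(4,6,9): 4+6 > 9 → valid
(10,22,31): 10+22 > 31 → valid
(24,37,60): 24+37 > 60 → valid
(12,21,30): 12+21 > 30 → valid
(19,34,51): 19+34 > 51 → valid
(6,7,14): 6+7 ≤ 14 → not valid
5 of the 8 triples form a triangle.

5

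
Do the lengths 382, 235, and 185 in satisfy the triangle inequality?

The longest side is 382, and the other two sum to 420.
Since 420 > 382, the triangle inequality holds.

Yes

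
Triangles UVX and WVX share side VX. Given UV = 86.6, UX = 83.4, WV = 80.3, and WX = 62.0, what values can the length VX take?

18.3 < VX < 142.3

From triangle UVX: |86.6 − 83.4| < VX < 86.6 + 83.4, i.e. 3.2 < VX < 170.0.
From triangle WVX: 18.3 < VX < 142.3.
Both must hold, so VX lies in the intersection.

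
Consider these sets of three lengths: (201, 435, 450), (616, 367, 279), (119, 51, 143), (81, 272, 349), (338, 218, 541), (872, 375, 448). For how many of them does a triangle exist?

5

(201,435,450): 201+435 > 450 → valid
(279,367,616): 279+367 > 616 → valid
(51,119,143): 51+119 > 143 → valid
(81,272,349): 81+272 > 349 → valid
(218,338,541): 218+338 > 541 → valid
(375,448,872): 375+448 ≤ 872 → not valid
5 of the 6 triples form a triangle.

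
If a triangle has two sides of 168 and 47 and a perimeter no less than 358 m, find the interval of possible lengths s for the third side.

Triangle inequality alone gives 121 < s < 215.
The perimeter condition gives s ≥ 358 − 168 − 47 = 143.
Intersecting the two: 143 ≤ s < 215.

143 ≤ s < 215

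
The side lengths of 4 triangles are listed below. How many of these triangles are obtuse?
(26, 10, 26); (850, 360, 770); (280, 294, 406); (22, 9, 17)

1

(26,10,26): 10²+26² = 776 > 676 = 26² → acute
(850,360,770): 360²+770² = 722500 = 850² → right
(280,294,406): 280²+294² = 164836 = 406² → right
(22,9,17): 9²+17² = 370 < 484 = 22² → obtuse
1 of the 4 is obtuse.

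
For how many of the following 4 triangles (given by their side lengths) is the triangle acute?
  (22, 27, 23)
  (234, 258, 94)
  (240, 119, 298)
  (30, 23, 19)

(22,27,23): 22²+23² = 1013 > 729 = 27² → acute
(234,258,94): 94²+234² = 63592 < 66564 = 258² → obtuse
(240,119,298): 119²+240² = 71761 < 88804 = 298² → obtuse
(30,23,19): 19²+23² = 890 < 900 = 30² → obtuse
1 of the 4 is acute.

1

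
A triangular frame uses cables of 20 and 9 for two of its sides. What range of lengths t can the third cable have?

11 < t < 29

By the triangle inequality, t must be less than 20 + 9 = 29 and greater than |20 − 9| = 11.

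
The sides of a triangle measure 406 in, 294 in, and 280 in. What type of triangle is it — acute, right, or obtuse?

right

Compare the square of the longest side to the sum of squares of the other two: 280² + 294² = 164836 = 406².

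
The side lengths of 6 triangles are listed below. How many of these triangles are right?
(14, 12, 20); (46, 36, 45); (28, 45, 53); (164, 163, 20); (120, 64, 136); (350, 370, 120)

3

(14,12,20): 12²+14² = 340 < 400 = 20² → obtuse
(46,36,45): 36²+45² = 3321 > 2116 = 46² → acute
(28,45,53): 28²+45² = 2809 = 53² → right
(164,163,20): 20²+163² = 26969 > 26896 = 164² → acute
(120,64,136): 64²+120² = 18496 = 136² → right
(350,370,120): 120²+350² = 136900 = 370² → right
3 of the 6 are right.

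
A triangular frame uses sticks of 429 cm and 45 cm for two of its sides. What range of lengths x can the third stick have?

384 < x < 474 (cm)

By the triangle inequality, x must be less than 429 + 45 = 474 and greater than |429 − 45| = 384.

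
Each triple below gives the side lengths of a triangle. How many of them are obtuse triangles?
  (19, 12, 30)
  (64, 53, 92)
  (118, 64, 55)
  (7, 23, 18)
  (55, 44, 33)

4

(19,12,30): 12²+19² = 505 < 900 = 30² → obtuse
(64,53,92): 53²+64² = 6905 < 8464 = 92² → obtuse
(118,64,55): 55²+64² = 7121 < 13924 = 118² → obtuse
(7,23,18): 7²+18² = 373 < 529 = 23² → obtuse
(55,44,33): 33²+44² = 3025 = 55² → right
4 of the 5 are obtuse.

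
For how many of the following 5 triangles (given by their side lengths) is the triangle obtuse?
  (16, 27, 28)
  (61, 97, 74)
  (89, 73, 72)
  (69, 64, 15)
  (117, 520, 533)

2

(16,27,28): 16²+27² = 985 > 784 = 28² → acute
(61,97,74): 61²+74² = 9197 < 9409 = 97² → obtuse
(89,73,72): 72²+73² = 10513 > 7921 = 89² → acute
(69,64,15): 15²+64² = 4321 < 4761 = 69² → obtuse
(117,520,533): 117²+520² = 284089 = 533² → right
2 of the 5 are obtuse.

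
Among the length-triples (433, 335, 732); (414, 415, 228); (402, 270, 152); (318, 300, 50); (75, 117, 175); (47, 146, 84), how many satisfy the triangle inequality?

(335,433,732): 335+433 > 732 → valid
(228,414,415): 228+414 > 415 → valid
(152,270,402): 152+270 > 402 → valid
(50,300,318): 50+300 > 318 → valid
(75,117,175): 75+117 > 175 → valid
(47,84,146): 47+84 ≤ 146 → not valid
5 of the 6 triples form a triangle.

5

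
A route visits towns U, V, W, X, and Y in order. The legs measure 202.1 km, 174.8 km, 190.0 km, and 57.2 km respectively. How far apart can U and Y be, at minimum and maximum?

0 ≤ UY ≤ 624.1 km

The maximum is all hops collinear in one direction: 202.1 + 174.8 + 190.0 + 57.2 = 624.1.
The longest hop is 202.1; the others sum to 422.0. Since 202.1 ≤ 422.0, the path can fold back on itself completely, so the minimum distance is 0.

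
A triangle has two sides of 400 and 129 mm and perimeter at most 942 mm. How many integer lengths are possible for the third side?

Triangle inequality: 271 < x < 529. Perimeter ≤ 942 gives x ≤ 942 − 400 − 129 = 413.
So 271 < x ≤ 413; integers 272 through 413: 142 values.

142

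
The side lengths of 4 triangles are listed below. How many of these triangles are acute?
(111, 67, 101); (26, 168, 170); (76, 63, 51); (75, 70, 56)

3

(111,67,101): 67²+101² = 14690 > 12321 = 111² → acute
(26,168,170): 26²+168² = 28900 = 170² → right
(76,63,51): 51²+63² = 6570 > 5776 = 76² → acute
(75,70,56): 56²+70² = 8036 > 5625 = 75² → acute
3 of the 4 are acute.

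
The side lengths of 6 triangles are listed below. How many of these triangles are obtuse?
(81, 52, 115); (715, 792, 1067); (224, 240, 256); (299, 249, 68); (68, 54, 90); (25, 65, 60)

3

(81,52,115): 52²+81² = 9265 < 13225 = 115² → obtuse
(715,792,1067): 715²+792² = 1138489 = 1067² → right
(224,240,256): 224²+240² = 107776 > 65536 = 256² → acute
(299,249,68): 68²+249² = 66625 < 89401 = 299² → obtuse
(68,54,90): 54²+68² = 7540 < 8100 = 90² → obtuse
(25,65,60): 25²+60² = 4225 = 65² → right
3 of the 6 are obtuse.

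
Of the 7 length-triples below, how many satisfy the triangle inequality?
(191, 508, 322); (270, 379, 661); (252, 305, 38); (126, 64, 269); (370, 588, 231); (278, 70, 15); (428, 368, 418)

(191,322,508): 191+322 > 508 → valid
(270,379,661): 270+379 ≤ 661 → not valid
(38,252,305): 38+252 ≤ 305 → not valid
(64,126,269): 64+126 ≤ 269 → not valid
(231,370,588): 231+370 > 588 → valid
(15,70,278): 15+70 ≤ 278 → not valid
(368,418,428): 368+418 > 428 → valid
3 of the 7 triples form a triangle.

3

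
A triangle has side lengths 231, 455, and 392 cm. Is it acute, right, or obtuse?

right

Compare the square of the longest side to the sum of squares of the other two: 231² + 392² = 207025 = 455².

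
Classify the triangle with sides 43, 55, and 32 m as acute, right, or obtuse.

Compare the square of the longest side to the sum of squares of the other two: 32² + 43² = 2873 < 3025 = 55².

obtuse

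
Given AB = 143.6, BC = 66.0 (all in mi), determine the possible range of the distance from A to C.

By the triangle inequality, |143.6 − 66.0| ≤ AC ≤ 143.6 + 66.0.

77.6 ≤ AC ≤ 209.6 mi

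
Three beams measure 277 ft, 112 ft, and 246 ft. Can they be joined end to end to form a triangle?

Yes

The longest side is 277, and the other two sum to 358.
Since 358 > 277, the triangle inequality holds.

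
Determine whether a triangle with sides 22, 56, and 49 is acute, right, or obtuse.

obtuse

Compare the square of the longest side to the sum of squares of the other two: 22² + 49² = 2885 < 3136 = 56².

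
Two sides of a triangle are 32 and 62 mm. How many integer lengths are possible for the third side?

63

The third side lies in the open interval (30, 94).
Integers from 31 to 93 inclusive: 93 − 31 + 1 = 63.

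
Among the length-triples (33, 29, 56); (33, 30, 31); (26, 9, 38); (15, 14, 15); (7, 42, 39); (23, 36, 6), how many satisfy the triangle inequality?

(29,33,56): 29+33 > 56 → valid
(30,31,33): 30+31 > 33 → valid
(9,26,38): 9+26 ≤ 38 → not valid
(14,15,15): 14+15 > 15 → valid
(7,39,42): 7+39 > 42 → valid
(6,23,36): 6+23 ≤ 36 → not valid
4 of the 6 triples form a triangle.

4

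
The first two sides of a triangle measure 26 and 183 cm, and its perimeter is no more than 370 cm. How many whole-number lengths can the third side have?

Triangle inequality: 157 < x < 209. Perimeter ≤ 370 gives x ≤ 370 − 26 − 183 = 161.
So 157 < x ≤ 161; integers 158 through 161: 4 values.

4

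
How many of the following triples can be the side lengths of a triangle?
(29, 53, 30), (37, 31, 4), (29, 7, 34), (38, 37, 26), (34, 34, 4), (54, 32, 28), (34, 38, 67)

(29,30,53): 29+30 > 53 → valid
(4,31,37): 4+31 ≤ 37 → not valid
(7,29,34): 7+29 > 34 → valid
(26,37,38): 26+37 > 38 → valid
(4,34,34): 4+34 > 34 → valid
(28,32,54): 28+32 > 54 → valid
(34,38,67): 34+38 > 67 → valid
6 of the 7 triples form a triangle.

6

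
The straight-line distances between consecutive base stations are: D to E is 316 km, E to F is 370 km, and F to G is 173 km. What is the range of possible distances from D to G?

0 ≤ DG ≤ 859 km

The maximum is all hops collinear in one direction: 316 + 370 + 173 = 859.
The longest hop is 370; the others sum to 489. Since 370 ≤ 489, the path can fold back on itself completely, so the minimum distance is 0.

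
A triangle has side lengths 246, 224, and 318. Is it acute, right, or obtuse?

Compare the square of the longest side to the sum of squares of the other two: 224² + 246² = 110692 > 101124 = 318².

acute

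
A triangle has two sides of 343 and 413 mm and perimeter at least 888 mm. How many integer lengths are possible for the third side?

624

Triangle inequality: 70 < x < 756. Perimeter ≥ 888 gives x ≥ 888 − 343 − 413 = 132.
So 132 ≤ x < 756; integers 132 through 755: 624 values.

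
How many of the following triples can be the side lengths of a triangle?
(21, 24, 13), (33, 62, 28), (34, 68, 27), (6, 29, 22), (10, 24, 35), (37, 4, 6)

(13,21,24): 13+21 > 24 → valid
(28,33,62): 28+33 ≤ 62 → not valid
(27,34,68): 27+34 ≤ 68 → not valid
(6,22,29): 6+22 ≤ 29 → not valid
(10,24,35): 10+24 ≤ 35 → not valid
(4,6,37): 4+6 ≤ 37 → not valid
1 of the 6 triples forms a triangle.

1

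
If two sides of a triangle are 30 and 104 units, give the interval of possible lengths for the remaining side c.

By the triangle inequality, c must be less than 30 + 104 = 134 and greater than |30 − 104| = 74.

74 < c < 134 (units)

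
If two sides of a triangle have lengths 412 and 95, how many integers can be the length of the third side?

The third side lies in the open interval (317, 507).
Integers from 318 to 506 inclusive: 506 − 318 + 1 = 189.

189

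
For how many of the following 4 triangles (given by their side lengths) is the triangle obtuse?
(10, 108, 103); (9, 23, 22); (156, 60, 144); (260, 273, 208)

(10,108,103): 10²+103² = 10709 < 11664 = 108² → obtuse
(9,23,22): 9²+22² = 565 > 529 = 23² → acute
(156,60,144): 60²+144² = 24336 = 156² → right
(260,273,208): 208²+260² = 110864 > 74529 = 273² → acute
1 of the 4 is obtuse.

1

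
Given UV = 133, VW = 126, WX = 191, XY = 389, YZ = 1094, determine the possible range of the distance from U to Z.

255 ≤ UZ ≤ 1933

The maximum is all hops collinear in one direction: 133 + 126 + 191 + 389 + 1094 = 1933.
The longest hop is 1094; the others sum to 839. Folding the others back against it leaves at least 1094 − 839 = 255.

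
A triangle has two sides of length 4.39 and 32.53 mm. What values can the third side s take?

By the triangle inequality, s must be less than 4.39 + 32.53 = 36.92 and greater than |4.39 − 32.53| = 28.14.

28.14 < s < 36.92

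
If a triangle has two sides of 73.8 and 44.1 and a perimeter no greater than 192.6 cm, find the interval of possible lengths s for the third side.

Triangle inequality alone gives 29.7 < s < 117.9.
The perimeter condition gives s ≤ 192.6 − 73.8 − 44.1 = 74.7.
Intersecting the two: 29.7 < s ≤ 74.7.

29.7 < s ≤ 74.7 cm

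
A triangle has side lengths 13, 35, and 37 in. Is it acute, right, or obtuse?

Compare the square of the longest side to the sum of squares of the other two: 13² + 35² = 1394 > 1369 = 37².

acute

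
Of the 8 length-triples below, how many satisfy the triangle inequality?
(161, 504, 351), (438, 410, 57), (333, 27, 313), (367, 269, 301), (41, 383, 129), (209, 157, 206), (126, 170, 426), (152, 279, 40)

5

(161,351,504): 161+351 > 504 → valid
(57,410,438): 57+410 > 438 → valid
(27,313,333): 27+313 > 333 → valid
(269,301,367): 269+301 > 367 → valid
(41,129,383): 41+129 ≤ 383 → not valid
(157,206,209): 157+206 > 209 → valid
(126,170,426): 126+170 ≤ 426 → not valid
(40,152,279): 40+152 ≤ 279 → not valid
5 of the 8 triples form a triangle.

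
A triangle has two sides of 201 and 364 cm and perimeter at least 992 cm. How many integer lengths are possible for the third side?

138

Triangle inequality: 163 < x < 565. Perimeter ≥ 992 gives x ≥ 992 − 201 − 364 = 427.
So 427 ≤ x < 565; integers 427 through 564: 138 values.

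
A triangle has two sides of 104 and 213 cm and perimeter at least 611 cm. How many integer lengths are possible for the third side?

Triangle inequality: 109 < x < 317. Perimeter ≥ 611 gives x ≥ 611 − 104 − 213 = 294.
So 294 ≤ x < 317; integers 294 through 316: 23 values.

23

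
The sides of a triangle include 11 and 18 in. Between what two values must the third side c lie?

7 < c < 29

By the triangle inequality, c must be less than 11 + 18 = 29 and greater than |11 − 18| = 7.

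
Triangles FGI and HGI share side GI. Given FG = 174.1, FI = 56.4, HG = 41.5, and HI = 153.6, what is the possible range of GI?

117.7 < GI < 195.1

From triangle FGI: |174.1 − 56.4| < GI < 174.1 + 56.4, i.e. 117.7 < GI < 230.5.
From triangle HGI: 112.1 < GI < 195.1.
Both must hold, so GI lies in the intersection.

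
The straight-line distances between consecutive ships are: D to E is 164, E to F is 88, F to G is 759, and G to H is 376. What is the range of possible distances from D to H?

131 ≤ DH ≤ 1387

The maximum is all hops collinear in one direction: 164 + 88 + 759 + 376 = 1387.
The longest hop is 759; the others sum to 628. Folding the others back against it leaves at least 759 − 628 = 131.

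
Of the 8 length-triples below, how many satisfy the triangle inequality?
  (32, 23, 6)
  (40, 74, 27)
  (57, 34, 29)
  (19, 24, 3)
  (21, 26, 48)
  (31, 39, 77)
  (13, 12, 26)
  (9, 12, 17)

2

(6,23,32): 6+23 ≤ 32 → not valid
(27,40,74): 27+40 ≤ 74 → not valid
(29,34,57): 29+34 > 57 → valid
(3,19,24): 3+19 ≤ 24 → not valid
(21,26,48): 21+26 ≤ 48 → not valid
(31,39,77): 31+39 ≤ 77 → not valid
(12,13,26): 12+13 ≤ 26 → not valid
(9,12,17): 9+12 > 17 → valid
2 of the 8 triples form a triangle.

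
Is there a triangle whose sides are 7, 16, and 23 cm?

No

The two shorter sides sum to 23, exactly equal to the longest side 23.
That gives only a degenerate (flat) triangle — the inequality must be strict.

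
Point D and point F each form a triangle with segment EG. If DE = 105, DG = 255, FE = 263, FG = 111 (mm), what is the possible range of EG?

From triangle DEG: |105 − 255| < EG < 105 + 255, i.e. 150 < EG < 360.
From triangle FEG: 152 < EG < 374.
Both must hold, so EG lies in the intersection.

152 < EG < 360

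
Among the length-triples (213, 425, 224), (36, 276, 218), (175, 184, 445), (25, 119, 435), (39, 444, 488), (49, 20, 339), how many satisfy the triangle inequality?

1

(213,224,425): 213+224 > 425 → valid
(36,218,276): 36+218 ≤ 276 → not valid
(175,184,445): 175+184 ≤ 445 → not valid
(25,119,435): 25+119 ≤ 435 → not valid
(39,444,488): 39+444 ≤ 488 → not valid
(20,49,339): 20+49 ≤ 339 → not valid
1 of the 6 triples forms a triangle.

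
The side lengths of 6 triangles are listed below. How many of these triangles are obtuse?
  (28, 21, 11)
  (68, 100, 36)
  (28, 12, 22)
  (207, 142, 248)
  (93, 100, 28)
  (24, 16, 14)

(28,21,11): 11²+21² = 562 < 784 = 28² → obtuse
(68,100,36): 36²+68² = 5920 < 10000 = 100² → obtuse
(28,12,22): 12²+22² = 628 < 784 = 28² → obtuse
(207,142,248): 142²+207² = 63013 > 61504 = 248² → acute
(93,100,28): 28²+93² = 9433 < 10000 = 100² → obtuse
(24,16,14): 14²+16² = 452 < 576 = 24² → obtuse
5 of the 6 are obtuse.

5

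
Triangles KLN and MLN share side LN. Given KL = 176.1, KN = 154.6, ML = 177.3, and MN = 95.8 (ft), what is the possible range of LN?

81.5 < LN < 273.1

From triangle KLN: |176.1 − 154.6| < LN < 176.1 + 154.6, i.e. 21.5 < LN < 330.7.
From triangle MLN: 81.5 < LN < 273.1.
Both must hold, so LN lies in the intersection.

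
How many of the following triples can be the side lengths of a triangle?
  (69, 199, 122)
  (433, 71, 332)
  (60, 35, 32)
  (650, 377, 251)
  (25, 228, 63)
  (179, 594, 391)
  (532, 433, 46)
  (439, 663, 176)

1

(69,122,199): 69+122 ≤ 199 → not valid
(71,332,433): 71+332 ≤ 433 → not valid
(32,35,60): 32+35 > 60 → valid
(251,377,650): 251+377 ≤ 650 → not valid
(25,63,228): 25+63 ≤ 228 → not valid
(179,391,594): 179+391 ≤ 594 → not valid
(46,433,532): 46+433 ≤ 532 → not valid
(176,439,663): 176+439 ≤ 663 → not valid
1 of the 8 triples forms a triangle.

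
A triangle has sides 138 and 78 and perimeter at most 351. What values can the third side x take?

Triangle inequality alone gives 60 < x < 216.
The perimeter condition gives x ≤ 351 − 138 − 78 = 135.
Intersecting the two: 60 < x ≤ 135.

60 < x ≤ 135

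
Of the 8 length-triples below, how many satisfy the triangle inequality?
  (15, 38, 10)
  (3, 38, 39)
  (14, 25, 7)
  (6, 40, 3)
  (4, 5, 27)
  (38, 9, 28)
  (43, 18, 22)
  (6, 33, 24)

(10,15,38): 10+15 ≤ 38 → not valid
(3,38,39): 3+38 > 39 → valid
(7,14,25): 7+14 ≤ 25 → not valid
(3,6,40): 3+6 ≤ 40 → not valid
(4,5,27): 4+5 ≤ 27 → not valid
(9,28,38): 9+28 ≤ 38 → not valid
(18,22,43): 18+22 ≤ 43 → not valid
(6,24,33): 6+24 ≤ 33 → not valid
1 of the 8 triples forms a triangle.

1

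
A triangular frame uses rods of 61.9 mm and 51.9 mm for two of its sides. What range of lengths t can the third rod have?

By the triangle inequality, t must be less than 61.9 + 51.9 = 113.8 and greater than |61.9 − 51.9| = 10.0.

10.0 < t < 113.8 (mm)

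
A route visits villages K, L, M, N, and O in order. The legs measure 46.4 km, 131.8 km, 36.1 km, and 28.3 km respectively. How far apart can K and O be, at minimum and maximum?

The maximum is all hops collinear in one direction: 46.4 + 131.8 + 36.1 + 28.3 = 242.6.
The longest hop is 131.8; the others sum to 110.8. Folding the others back against it leaves at least 131.8 − 110.8 = 21.0.

21.0 ≤ KO ≤ 242.6 km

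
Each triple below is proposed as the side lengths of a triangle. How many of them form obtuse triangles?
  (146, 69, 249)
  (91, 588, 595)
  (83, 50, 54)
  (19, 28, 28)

1

(146,69,249): 69+146 ≤ 249, not a triangle
(91,588,595): 91²+588² = 354025 = 595² → right
(83,50,54): 50²+54² = 5416 < 6889 = 83² → obtuse
(19,28,28): 19²+28² = 1145 > 784 = 28² → acute
1 of the 4 is obtuse.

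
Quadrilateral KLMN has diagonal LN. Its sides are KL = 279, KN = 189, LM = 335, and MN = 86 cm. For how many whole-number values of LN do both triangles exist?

171

From triangle KLN: 90 < LN < 468.
From triangle MLN: 249 < LN < 421.
Intersection: 249 < LN < 421, so integers 250 through 420: 171 values.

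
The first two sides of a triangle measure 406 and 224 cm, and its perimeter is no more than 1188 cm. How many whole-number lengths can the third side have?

376

Triangle inequality: 182 < x < 630. Perimeter ≤ 1188 gives x ≤ 1188 − 406 − 224 = 558.
So 182 < x ≤ 558; integers 183 through 558: 376 values.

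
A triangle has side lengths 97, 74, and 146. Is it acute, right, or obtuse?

Compare the square of the longest side to the sum of squares of the other two: 74² + 97² = 14885 < 21316 = 146².

obtuse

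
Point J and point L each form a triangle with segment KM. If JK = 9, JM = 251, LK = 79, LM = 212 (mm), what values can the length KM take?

242 < KM < 260

From triangle JKM: |9 − 251| < KM < 9 + 251, i.e. 242 < KM < 260.
From triangle LKM: 133 < KM < 291.
Both must hold, so KM lies in the intersection.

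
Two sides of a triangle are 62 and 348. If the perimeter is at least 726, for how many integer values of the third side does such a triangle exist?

Triangle inequality: 286 < x < 410. Perimeter ≥ 726 gives x ≥ 726 − 62 − 348 = 316.
So 316 ≤ x < 410; integers 316 through 409: 94 values.

94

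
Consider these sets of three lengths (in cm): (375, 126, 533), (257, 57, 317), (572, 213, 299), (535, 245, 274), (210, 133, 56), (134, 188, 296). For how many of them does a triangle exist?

(126,375,533): 126+375 ≤ 533 → not valid
(57,257,317): 57+257 ≤ 317 → not valid
(213,299,572): 213+299 ≤ 572 → not valid
(245,274,535): 245+274 ≤ 535 → not valid
(56,133,210): 56+133 ≤ 210 → not valid
(134,188,296): 134+188 > 296 → valid
1 of the 6 triples forms a triangle.

1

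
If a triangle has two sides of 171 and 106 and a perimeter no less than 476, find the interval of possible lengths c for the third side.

199 ≤ c < 277

Triangle inequality alone gives 65 < c < 277.
The perimeter condition gives c ≥ 476 − 171 − 106 = 199.
Intersecting the two: 199 ≤ c < 277.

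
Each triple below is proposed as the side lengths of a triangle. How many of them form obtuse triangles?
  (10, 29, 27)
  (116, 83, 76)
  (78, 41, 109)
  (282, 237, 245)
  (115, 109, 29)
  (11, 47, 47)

4

(10,29,27): 10²+27² = 829 < 841 = 29² → obtuse
(116,83,76): 76²+83² = 12665 < 13456 = 116² → obtuse
(78,41,109): 41²+78² = 7765 < 11881 = 109² → obtuse
(282,237,245): 237²+245² = 116194 > 79524 = 282² → acute
(115,109,29): 29²+109² = 12722 < 13225 = 115² → obtuse
(11,47,47): 11²+47² = 2330 > 2209 = 47² → acute
4 of the 6 are obtuse.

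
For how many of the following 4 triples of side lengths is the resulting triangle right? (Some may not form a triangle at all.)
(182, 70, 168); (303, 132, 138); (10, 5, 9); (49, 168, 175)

2

(182,70,168): 70²+168² = 33124 = 182² → right
(303,132,138): 132+138 ≤ 303, not a triangle
(10,5,9): 5²+9² = 106 > 100 = 10² → acute
(49,168,175): 49²+168² = 30625 = 175² → right
2 of the 4 are right.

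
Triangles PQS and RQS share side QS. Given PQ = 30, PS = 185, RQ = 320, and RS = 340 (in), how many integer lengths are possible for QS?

From triangle PQS: 155 < QS < 215.
From triangle RQS: 20 < QS < 660.
Intersection: 155 < QS < 215, so integers 156 through 214: 59 values.

59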